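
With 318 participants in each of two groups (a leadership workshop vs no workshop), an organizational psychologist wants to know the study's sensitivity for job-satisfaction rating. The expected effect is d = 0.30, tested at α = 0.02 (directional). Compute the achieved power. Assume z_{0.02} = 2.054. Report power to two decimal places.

For two equal groups, power = Φ(d·√(n/2) − z_{α}).
d·√(n/2) = 0.30 × √(318/2) = 0.30 × 12.610 = 3.783.
z_β = 3.783 − 2.054 = 1.729.
Power = Φ(1.729) = 0.958.

power ≈ 0.96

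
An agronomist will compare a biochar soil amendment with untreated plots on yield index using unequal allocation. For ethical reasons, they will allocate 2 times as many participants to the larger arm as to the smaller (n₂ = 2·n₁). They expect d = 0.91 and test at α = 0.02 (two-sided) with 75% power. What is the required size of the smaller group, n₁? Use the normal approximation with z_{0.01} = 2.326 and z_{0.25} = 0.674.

With allocation ratio k = n₂/n₁ = 2, Var(x̄₁−x̄₂) = σ²(1/n₁ + 1/(k·n₁)) = σ²·(k+1)/(k·n₁).
So n₁ = (1 + 1/k)·((z_{α/2} + z_β)/d)² = 1.500 × (3.000/0.91)².
n₁ = 1.500 × 10.87 = 16.3.
Round up: n₁ = 17, giving n₂ = 2 × 17 = 34.

n₁ = 17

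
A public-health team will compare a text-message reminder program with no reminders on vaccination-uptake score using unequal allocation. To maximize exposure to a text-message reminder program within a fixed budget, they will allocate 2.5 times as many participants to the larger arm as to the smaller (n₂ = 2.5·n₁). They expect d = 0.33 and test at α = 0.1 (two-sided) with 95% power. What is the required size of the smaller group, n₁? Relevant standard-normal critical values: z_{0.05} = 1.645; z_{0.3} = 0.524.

n₁ = 140

With allocation ratio k = n₂/n₁ = 2.5, Var(x̄₁−x̄₂) = σ²(1/n₁ + 1/(k·n₁)) = σ²·(k+1)/(k·n₁).
So n₁ = (1 + 1/k)·((z_{α/2} + z_β)/d)² = 1.400 × (3.290/0.33)².
n₁ = 1.400 × 99.39 = 139.2.
Round up: n₁ = 140, giving n₂ = 2.5 × 140 = 350.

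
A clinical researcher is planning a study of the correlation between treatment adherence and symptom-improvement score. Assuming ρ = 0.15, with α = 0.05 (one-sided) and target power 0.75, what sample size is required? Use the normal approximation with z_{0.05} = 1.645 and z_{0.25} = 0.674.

Fisher's z: C = ½·ln((1+r)/(1−r)) = ½·ln(1.3529) = 0.1511.
n = ((z_{α} + z_β)/C)² + 3.
(1.645 + 0.674) / 0.1511 = 2.319 / 0.1511 = 15.347.
n = 15.347² + 3 = 235.54 + 3 = 238.5.
Round up.

n = 239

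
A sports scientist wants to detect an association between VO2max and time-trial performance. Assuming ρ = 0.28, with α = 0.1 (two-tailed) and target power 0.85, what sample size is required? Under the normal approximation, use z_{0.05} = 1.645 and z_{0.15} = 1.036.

Fisher's z: C = ½·ln((1+r)/(1−r)) = ½·ln(1.7778) = 0.2877.
n = ((z_{α/2} + z_β)/C)² + 3.
(1.645 + 1.036) / 0.2877 = 2.681 / 0.2877 = 9.319.
n = 9.319² + 3 = 86.84 + 3 = 89.8.
Round up.

n = 90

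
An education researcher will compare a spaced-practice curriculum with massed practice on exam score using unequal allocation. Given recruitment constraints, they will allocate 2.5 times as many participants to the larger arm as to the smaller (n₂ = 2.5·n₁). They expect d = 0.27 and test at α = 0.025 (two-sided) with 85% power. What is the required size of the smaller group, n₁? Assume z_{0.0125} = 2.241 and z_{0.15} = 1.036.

With allocation ratio k = n₂/n₁ = 2.5, Var(x̄₁−x̄₂) = σ²(1/n₁ + 1/(k·n₁)) = σ²·(k+1)/(k·n₁).
So n₁ = (1 + 1/k)·((z_{α/2} + z_β)/d)² = 1.400 × (3.277/0.27)².
n₁ = 1.400 × 147.31 = 206.2.
Round up: n₁ = 207, giving n₂ = ⌈2.5 × 207⌉ = ⌈517.5⌉ = 518.

n₁ = 207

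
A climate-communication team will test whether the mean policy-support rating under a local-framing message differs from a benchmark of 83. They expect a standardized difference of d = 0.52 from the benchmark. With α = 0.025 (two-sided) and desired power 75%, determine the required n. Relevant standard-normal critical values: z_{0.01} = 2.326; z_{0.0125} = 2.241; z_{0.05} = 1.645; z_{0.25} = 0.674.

For a one-sample test: n = ((z_{α/2} + z_β) / d)².
z_{α/2} + z_β = 2.241 + 0.674 = 2.915.
n = (2.915 / 0.52)² = 5.606² = 31.42.
Round up.

n = 32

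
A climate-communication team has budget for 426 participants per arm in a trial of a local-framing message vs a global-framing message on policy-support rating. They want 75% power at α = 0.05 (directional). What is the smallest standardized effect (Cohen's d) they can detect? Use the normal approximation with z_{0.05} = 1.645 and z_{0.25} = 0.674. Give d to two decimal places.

For two independent groups of n = 426 each: d_min = (z_{α} + z_β)·√(2/n).
z-sum = 1.645 + 0.674 = 2.319.
d_min = 2.319 × √(2/426) = 2.319 × 0.0685 = 0.159.

d_min ≈ 0.16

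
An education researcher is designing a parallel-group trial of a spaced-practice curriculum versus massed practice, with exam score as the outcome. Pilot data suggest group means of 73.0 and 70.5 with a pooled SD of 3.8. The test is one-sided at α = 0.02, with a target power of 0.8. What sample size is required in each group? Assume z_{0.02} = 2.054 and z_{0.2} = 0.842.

Cohen's d = |M₁ − M₂| / SD_pooled = |73.0 − 70.5| / 3.8 = 2.5 / 3.8 = 0.658.
For two independent groups with equal n: n = 2·((z_{α} + z_β) / d)².
z_{α} + z_β = 2.054 + 0.842 = 2.896.
n = 2 × (2.896 / 0.658)² = 2 × 4.401² = 2 × 19.37 = 38.7.
Round up to the next whole participant.

n = 39 per group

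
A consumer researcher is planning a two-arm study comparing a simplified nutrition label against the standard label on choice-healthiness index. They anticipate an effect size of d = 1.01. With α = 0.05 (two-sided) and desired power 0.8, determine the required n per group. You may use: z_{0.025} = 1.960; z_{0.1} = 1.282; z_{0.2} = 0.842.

For two independent groups with equal n: n = 2·((z_{α/2} + z_β) / d)².
z_{α/2} + z_β = 1.960 + 0.842 = 2.802.
n = 2 × (2.802 / 1.01)² = 2 × 2.774² = 2 × 7.70 = 15.4.
Round up to the next whole participant.

n = 16 per group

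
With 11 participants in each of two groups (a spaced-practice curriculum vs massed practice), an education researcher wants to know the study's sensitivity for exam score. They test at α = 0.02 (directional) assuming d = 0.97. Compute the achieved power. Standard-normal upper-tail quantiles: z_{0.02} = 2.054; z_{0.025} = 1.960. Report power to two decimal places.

power ≈ 0.59

For two equal groups, power = Φ(d·√(n/2) − z_{α}).
d·√(n/2) = 0.97 × √(11/2) = 0.97 × 2.345 = 2.275.
z_β = 2.275 − 2.054 = 0.221.
Power = Φ(0.221) = 0.587.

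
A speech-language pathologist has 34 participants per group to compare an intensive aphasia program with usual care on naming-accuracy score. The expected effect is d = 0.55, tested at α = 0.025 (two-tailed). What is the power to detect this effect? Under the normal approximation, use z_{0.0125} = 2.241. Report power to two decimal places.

power ≈ 0.51

For two equal groups, power = Φ(d·√(n/2) − z_{α/2}).
d·√(n/2) = 0.55 × √(34/2) = 0.55 × 4.123 = 2.268.
z_β = 2.268 − 2.241 = 0.027.
Power = Φ(0.027) = 0.511.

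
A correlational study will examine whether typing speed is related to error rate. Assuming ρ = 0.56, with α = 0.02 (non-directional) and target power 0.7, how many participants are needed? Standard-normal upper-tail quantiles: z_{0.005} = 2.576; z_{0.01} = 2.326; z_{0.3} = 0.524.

n = 24

Fisher's z: C = ½·ln((1+r)/(1−r)) = ½·ln(3.5455) = 0.6328.
n = ((z_{α/2} + z_β)/C)² + 3.
(2.326 + 0.524) / 0.6328 = 2.850 / 0.6328 = 4.504.
n = 4.504² + 3 = 20.28 + 3 = 23.3.
Round up.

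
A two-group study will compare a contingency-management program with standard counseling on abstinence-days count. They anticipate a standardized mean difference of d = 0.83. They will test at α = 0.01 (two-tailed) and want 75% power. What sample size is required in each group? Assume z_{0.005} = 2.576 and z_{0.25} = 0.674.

n = 31 per group

For two independent groups with equal n: n = 2·((z_{α/2} + z_β) / d)².
z_{α/2} + z_β = 2.576 + 0.674 = 3.250.
n = 2 × (3.250 / 0.83)² = 2 × 3.916² = 2 × 15.33 = 30.7.
Round up to the next whole participant.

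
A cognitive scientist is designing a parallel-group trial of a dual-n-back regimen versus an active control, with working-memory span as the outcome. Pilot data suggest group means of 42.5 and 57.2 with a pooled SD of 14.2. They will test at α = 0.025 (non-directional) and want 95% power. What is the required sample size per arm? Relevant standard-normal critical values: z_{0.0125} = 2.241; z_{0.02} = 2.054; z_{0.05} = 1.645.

Cohen's d = |M₁ − M₂| / SD_pooled = |42.5 − 57.2| / 14.2 = 14.7 / 14.2 = 1.035.
For two independent groups with equal n: n = 2·((z_{α/2} + z_β) / d)².
z_{α/2} + z_β = 2.241 + 1.645 = 3.886.
n = 2 × (3.886 / 1.035)² = 2 × 3.755² = 2 × 14.10 = 28.2.
Round up to the next whole participant.

n = 29 per group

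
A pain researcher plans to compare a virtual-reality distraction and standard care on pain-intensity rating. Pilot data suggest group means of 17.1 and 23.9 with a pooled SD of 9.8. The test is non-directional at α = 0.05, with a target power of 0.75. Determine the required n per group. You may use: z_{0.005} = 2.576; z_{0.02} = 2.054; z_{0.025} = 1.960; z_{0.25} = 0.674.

Cohen's d = |M₁ − M₂| / SD_pooled = |17.1 − 23.9| / 9.8 = 6.8 / 9.8 = 0.694.
For two independent groups with equal n: n = 2·((z_{α/2} + z_β) / d)².
z_{α/2} + z_β = 1.960 + 0.674 = 2.634.
n = 2 × (2.634 / 0.694)² = 2 × 3.795² = 2 × 14.40 = 28.8.
Round up to the next whole participant.

n = 29 per group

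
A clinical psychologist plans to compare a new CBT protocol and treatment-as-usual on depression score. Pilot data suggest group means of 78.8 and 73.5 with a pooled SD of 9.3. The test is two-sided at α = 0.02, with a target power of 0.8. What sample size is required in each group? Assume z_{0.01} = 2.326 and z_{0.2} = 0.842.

Cohen's d = |M₁ − M₂| / SD_pooled = |78.8 − 73.5| / 9.3 = 5.3 / 9.3 = 0.570.
For two independent groups with equal n: n = 2·((z_{α/2} + z_β) / d)².
z_{α/2} + z_β = 2.326 + 0.842 = 3.168.
n = 2 × (3.168 / 0.570)² = 2 × 5.558² = 2 × 30.89 = 61.8.
Round up to the next whole participant.

n = 62 per group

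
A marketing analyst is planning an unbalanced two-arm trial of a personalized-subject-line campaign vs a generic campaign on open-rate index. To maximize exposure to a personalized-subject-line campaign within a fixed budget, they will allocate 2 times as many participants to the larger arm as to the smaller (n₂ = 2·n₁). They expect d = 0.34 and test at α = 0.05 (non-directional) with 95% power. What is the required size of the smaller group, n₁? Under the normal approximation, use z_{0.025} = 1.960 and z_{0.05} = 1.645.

n₁ = 169

With allocation ratio k = n₂/n₁ = 2, Var(x̄₁−x̄₂) = σ²(1/n₁ + 1/(k·n₁)) = σ²·(k+1)/(k·n₁).
So n₁ = (1 + 1/k)·((z_{α/2} + z_β)/d)² = 1.500 × (3.605/0.34)².
n₁ = 1.500 × 112.42 = 168.6.
Round up: n₁ = 169, giving n₂ = 2 × 169 = 338.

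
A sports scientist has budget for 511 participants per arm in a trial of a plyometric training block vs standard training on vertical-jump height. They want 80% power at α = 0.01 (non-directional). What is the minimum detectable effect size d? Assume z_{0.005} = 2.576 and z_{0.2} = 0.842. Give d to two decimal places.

For two independent groups of n = 511 each: d_min = (z_{α/2} + z_β)·√(2/n).
z-sum = 2.576 + 0.842 = 3.418.
d_min = 3.418 × √(2/511) = 3.418 × 0.0626 = 0.214.

d_min ≈ 0.21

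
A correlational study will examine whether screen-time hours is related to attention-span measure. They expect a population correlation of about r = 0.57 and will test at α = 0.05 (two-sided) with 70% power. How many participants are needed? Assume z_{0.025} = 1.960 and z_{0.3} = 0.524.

Fisher's z: C = ½·ln((1+r)/(1−r)) = ½·ln(3.6512) = 0.6475.
n = ((z_{α/2} + z_β)/C)² + 3.
(1.960 + 0.524) / 0.6475 = 2.484 / 0.6475 = 3.836.
n = 3.836² + 3 = 14.72 + 3 = 17.7.
Round up.

n = 18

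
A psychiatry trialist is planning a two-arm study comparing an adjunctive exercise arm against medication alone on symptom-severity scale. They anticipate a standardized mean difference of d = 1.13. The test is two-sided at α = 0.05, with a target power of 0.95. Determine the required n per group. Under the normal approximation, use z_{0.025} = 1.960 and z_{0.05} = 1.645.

For two independent groups with equal n: n = 2·((z_{α/2} + z_β) / d)².
z_{α/2} + z_β = 1.960 + 1.645 = 3.605.
n = 2 × (3.605 / 1.13)² = 2 × 3.190² = 2 × 10.18 = 20.4.
Round up to the next whole participant.

n = 21 per group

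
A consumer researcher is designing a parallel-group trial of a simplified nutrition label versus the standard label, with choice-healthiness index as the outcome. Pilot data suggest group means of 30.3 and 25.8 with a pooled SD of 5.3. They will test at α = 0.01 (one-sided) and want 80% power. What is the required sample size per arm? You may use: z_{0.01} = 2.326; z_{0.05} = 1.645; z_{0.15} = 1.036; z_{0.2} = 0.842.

Cohen's d = |M₁ − M₂| / SD_pooled = |30.3 − 25.8| / 5.3 = 4.5 / 5.3 = 0.849.
For two independent groups with equal n: n = 2·((z_{α} + z_β) / d)².
z_{α} + z_β = 2.326 + 0.842 = 3.168.
n = 2 × (3.168 / 0.849)² = 2 × 3.731² = 2 × 13.92 = 27.8.
Round up to the next whole participant.

n = 28 per group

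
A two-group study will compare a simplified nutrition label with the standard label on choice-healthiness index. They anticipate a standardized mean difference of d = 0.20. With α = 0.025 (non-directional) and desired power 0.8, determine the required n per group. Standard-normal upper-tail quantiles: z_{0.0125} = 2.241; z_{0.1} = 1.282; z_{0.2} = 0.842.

For two independent groups with equal n: n = 2·((z_{α/2} + z_β) / d)².
z_{α/2} + z_β = 2.241 + 0.842 = 3.083.
n = 2 × (3.083 / 0.20)² = 2 × 15.415² = 2 × 237.62 = 475.2.
Round up to the next whole participant.

n = 476 per group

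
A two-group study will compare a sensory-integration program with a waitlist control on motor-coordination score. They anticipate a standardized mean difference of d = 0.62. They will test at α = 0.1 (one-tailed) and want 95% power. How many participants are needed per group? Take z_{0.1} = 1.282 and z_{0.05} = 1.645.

n = 45 per group

For two independent groups with equal n: n = 2·((z_{α} + z_β) / d)².
z_{α} + z_β = 1.282 + 1.645 = 2.927.
n = 2 × (2.927 / 0.62)² = 2 × 4.721² = 2 × 22.29 = 44.6.
Round up to the next whole participant.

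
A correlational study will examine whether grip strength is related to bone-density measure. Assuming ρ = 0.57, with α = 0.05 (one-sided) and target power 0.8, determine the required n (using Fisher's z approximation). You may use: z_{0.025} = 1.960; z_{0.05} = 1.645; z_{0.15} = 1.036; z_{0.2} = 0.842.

n = 18

Fisher's z: C = ½·ln((1+r)/(1−r)) = ½·ln(3.6512) = 0.6475.
n = ((z_{α} + z_β)/C)² + 3.
(1.645 + 0.842) / 0.6475 = 2.487 / 0.6475 = 3.841.
n = 3.841² + 3 = 14.75 + 3 = 17.8.
Round up.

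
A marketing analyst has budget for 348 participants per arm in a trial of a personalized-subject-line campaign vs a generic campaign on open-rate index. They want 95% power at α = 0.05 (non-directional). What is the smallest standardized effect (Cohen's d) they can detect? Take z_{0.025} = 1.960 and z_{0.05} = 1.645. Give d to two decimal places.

For two independent groups of n = 348 each: d_min = (z_{α/2} + z_β)·√(2/n).
z-sum = 1.960 + 1.645 = 3.605.
d_min = 3.605 × √(2/348) = 3.605 × 0.0758 = 0.273.

d_min ≈ 0.27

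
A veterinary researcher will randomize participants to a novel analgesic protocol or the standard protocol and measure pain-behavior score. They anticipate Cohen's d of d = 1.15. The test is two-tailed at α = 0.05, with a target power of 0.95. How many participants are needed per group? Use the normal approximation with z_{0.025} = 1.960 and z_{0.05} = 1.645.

n = 20 per group

For two independent groups with equal n: n = 2·((z_{α/2} + z_β) / d)².
z_{α/2} + z_β = 1.960 + 1.645 = 3.605.
n = 2 × (3.605 / 1.15)² = 2 × 3.135² = 2 × 9.83 = 19.7.
Round up to the next whole participant.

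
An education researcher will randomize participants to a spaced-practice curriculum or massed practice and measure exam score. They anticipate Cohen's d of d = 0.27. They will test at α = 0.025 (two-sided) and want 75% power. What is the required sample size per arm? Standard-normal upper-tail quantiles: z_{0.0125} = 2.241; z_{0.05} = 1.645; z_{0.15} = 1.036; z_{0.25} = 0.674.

For two independent groups with equal n: n = 2·((z_{α/2} + z_β) / d)².
z_{α/2} + z_β = 2.241 + 0.674 = 2.915.
n = 2 × (2.915 / 0.27)² = 2 × 10.796² = 2 × 116.56 = 233.1.
Round up to the next whole participant.

n = 234 per group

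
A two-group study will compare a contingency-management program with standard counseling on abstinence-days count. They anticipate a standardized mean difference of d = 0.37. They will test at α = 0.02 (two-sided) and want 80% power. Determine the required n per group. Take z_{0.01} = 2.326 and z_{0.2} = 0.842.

For two independent groups with equal n: n = 2·((z_{α/2} + z_β) / d)².
z_{α/2} + z_β = 2.326 + 0.842 = 3.168.
n = 2 × (3.168 / 0.37)² = 2 × 8.562² = 2 × 73.31 = 146.6.
Round up to the next whole participant.

n = 147 per group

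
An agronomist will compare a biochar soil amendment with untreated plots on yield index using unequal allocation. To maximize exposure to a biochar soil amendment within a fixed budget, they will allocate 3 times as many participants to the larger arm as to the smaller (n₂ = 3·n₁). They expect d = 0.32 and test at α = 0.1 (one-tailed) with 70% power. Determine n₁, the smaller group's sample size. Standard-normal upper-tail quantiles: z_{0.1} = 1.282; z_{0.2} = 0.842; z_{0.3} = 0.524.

With allocation ratio k = n₂/n₁ = 3, Var(x̄₁−x̄₂) = σ²(1/n₁ + 1/(k·n₁)) = σ²·(k+1)/(k·n₁).
So n₁ = (1 + 1/k)·((z_{α} + z_β)/d)² = 1.333 × (1.806/0.32)².
n₁ = 1.333 × 31.85 = 42.5.
Round up: n₁ = 43, giving n₂ = 3 × 43 = 129.

n₁ = 43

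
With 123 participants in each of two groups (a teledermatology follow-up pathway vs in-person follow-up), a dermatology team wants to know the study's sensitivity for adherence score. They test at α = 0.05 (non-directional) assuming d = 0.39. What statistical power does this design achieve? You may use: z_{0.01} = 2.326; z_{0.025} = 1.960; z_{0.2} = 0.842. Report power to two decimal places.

power ≈ 0.86

For two equal groups, power = Φ(d·√(n/2) − z_{α/2}).
d·√(n/2) = 0.39 × √(123/2) = 0.39 × 7.842 = 3.058.
z_β = 3.058 − 1.960 = 1.098.
Power = Φ(1.098) = 0.864.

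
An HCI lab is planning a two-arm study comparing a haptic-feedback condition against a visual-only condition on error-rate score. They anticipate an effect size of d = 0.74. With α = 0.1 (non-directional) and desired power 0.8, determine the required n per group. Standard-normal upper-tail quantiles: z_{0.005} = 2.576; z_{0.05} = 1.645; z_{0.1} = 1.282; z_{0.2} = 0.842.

For two independent groups with equal n: n = 2·((z_{α/2} + z_β) / d)².
z_{α/2} + z_β = 1.645 + 0.842 = 2.487.
n = 2 × (2.487 / 0.74)² = 2 × 3.361² = 2 × 11.30 = 22.6.
Round up to the next whole participant.

n = 23 per group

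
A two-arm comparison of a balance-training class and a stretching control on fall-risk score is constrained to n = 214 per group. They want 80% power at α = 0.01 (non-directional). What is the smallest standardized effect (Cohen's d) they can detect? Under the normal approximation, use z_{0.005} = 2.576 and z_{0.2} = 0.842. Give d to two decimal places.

For two independent groups of n = 214 each: d_min = (z_{α/2} + z_β)·√(2/n).
z-sum = 2.576 + 0.842 = 3.418.
d_min = 3.418 × √(2/214) = 3.418 × 0.0967 = 0.330.

d_min ≈ 0.33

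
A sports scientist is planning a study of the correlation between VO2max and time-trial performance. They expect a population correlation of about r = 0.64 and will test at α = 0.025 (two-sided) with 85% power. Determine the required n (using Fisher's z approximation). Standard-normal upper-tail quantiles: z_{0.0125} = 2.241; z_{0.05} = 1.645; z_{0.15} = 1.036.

n = 22

Fisher's z: C = ½·ln((1+r)/(1−r)) = ½·ln(4.5556) = 0.7582.
n = ((z_{α/2} + z_β)/C)² + 3.
(2.241 + 1.036) / 0.7582 = 3.277 / 0.7582 = 4.322.
n = 4.322² + 3 = 18.68 + 3 = 21.7.
Round up.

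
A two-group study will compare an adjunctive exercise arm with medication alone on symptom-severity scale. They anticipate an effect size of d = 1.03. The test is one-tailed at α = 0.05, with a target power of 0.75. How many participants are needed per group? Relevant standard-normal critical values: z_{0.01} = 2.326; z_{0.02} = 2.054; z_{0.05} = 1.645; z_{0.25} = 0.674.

n = 11 per group

For two independent groups with equal n: n = 2·((z_{α} + z_β) / d)².
z_{α} + z_β = 1.645 + 0.674 = 2.319.
n = 2 × (2.319 / 1.03)² = 2 × 2.251² = 2 × 5.07 = 10.1.
Round up to the next whole participant.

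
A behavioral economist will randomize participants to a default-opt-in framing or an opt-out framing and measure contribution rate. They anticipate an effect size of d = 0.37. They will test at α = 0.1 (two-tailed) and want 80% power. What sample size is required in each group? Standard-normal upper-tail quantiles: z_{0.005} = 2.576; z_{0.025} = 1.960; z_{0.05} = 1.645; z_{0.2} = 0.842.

For two independent groups with equal n: n = 2·((z_{α/2} + z_β) / d)².
z_{α/2} + z_β = 1.645 + 0.842 = 2.487.
n = 2 × (2.487 / 0.37)² = 2 × 6.722² = 2 × 45.18 = 90.4.
Round up to the next whole participant.

n = 91 per group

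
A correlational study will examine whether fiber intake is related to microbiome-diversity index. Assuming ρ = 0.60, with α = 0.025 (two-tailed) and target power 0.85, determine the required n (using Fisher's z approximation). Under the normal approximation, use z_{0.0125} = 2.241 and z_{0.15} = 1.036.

Fisher's z: C = ½·ln((1+r)/(1−r)) = ½·ln(4.0000) = 0.6931.
n = ((z_{α/2} + z_β)/C)² + 3.
(2.241 + 1.036) / 0.6931 = 3.277 / 0.6931 = 4.728.
n = 4.728² + 3 = 22.35 + 3 = 25.4.
Round up.

n = 26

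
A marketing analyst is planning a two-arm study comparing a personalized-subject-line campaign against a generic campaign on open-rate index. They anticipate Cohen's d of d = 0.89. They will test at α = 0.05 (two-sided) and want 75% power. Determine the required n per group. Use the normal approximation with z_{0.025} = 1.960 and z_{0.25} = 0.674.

n = 18 per group

For two independent groups with equal n: n = 2·((z_{α/2} + z_β) / d)².
z_{α/2} + z_β = 1.960 + 0.674 = 2.634.
n = 2 × (2.634 / 0.89)² = 2 × 2.960² = 2 × 8.76 = 17.5.
Round up to the next whole participant.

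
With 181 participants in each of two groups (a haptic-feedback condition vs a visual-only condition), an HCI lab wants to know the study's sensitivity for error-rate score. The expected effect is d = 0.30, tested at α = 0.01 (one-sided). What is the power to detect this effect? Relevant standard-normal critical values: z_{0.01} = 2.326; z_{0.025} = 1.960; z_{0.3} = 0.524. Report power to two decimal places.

For two equal groups, power = Φ(d·√(n/2) − z_{α}).
d·√(n/2) = 0.30 × √(181/2) = 0.30 × 9.513 = 2.854.
z_β = 2.854 − 2.326 = 0.528.
Power = Φ(0.528) = 0.701.

power ≈ 0.70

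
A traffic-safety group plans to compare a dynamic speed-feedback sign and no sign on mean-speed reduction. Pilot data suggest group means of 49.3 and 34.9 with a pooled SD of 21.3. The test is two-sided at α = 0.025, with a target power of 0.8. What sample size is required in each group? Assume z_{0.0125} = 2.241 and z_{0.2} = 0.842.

n = 42 per group

Cohen's d = |M₁ − M₂| / SD_pooled = |49.3 − 34.9| / 21.3 = 14.4 / 21.3 = 0.676.
For two independent groups with equal n: n = 2·((z_{α/2} + z_β) / d)².
z_{α/2} + z_β = 2.241 + 0.842 = 3.083.
n = 2 × (3.083 / 0.676)² = 2 × 4.561² = 2 × 20.80 = 41.6.
Round up to the next whole participant.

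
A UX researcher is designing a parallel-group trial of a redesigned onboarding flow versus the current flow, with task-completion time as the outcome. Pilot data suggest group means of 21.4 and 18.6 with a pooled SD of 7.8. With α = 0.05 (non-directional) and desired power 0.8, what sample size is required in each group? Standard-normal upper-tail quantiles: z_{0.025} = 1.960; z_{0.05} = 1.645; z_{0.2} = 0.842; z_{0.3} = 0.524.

n = 122 per group

Cohen's d = |M₁ − M₂| / SD_pooled = |21.4 − 18.6| / 7.8 = 2.8 / 7.8 = 0.359.
For two independent groups with equal n: n = 2·((z_{α/2} + z_β) / d)².
z_{α/2} + z_β = 1.960 + 0.842 = 2.802.
n = 2 × (2.802 / 0.359)² = 2 × 7.805² = 2 × 60.92 = 121.8.
Round up to the next whole participant.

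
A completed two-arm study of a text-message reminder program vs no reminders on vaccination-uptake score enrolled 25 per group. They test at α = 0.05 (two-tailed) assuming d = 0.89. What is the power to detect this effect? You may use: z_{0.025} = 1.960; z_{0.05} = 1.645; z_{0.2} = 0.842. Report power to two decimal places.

power ≈ 0.88

For two equal groups, power = Φ(d·√(n/2) − z_{α/2}).
d·√(n/2) = 0.89 × √(25/2) = 0.89 × 3.536 = 3.147.
z_β = 3.147 − 1.960 = 1.187.
Power = Φ(1.187) = 0.882.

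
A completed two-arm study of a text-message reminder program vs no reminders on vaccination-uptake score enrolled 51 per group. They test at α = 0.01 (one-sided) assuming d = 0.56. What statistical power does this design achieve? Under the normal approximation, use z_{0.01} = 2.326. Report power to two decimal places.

power ≈ 0.69

For two equal groups, power = Φ(d·√(n/2) − z_{α}).
d·√(n/2) = 0.56 × √(51/2) = 0.56 × 5.050 = 2.828.
z_β = 2.828 − 2.326 = 0.502.
Power = Φ(0.502) = 0.692.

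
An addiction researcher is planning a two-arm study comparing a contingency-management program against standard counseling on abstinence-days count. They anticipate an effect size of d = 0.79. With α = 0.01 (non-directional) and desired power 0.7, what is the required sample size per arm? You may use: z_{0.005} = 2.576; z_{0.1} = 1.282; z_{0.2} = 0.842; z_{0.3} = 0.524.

n = 31 per group

For two independent groups with equal n: n = 2·((z_{α/2} + z_β) / d)².
z_{α/2} + z_β = 2.576 + 0.524 = 3.100.
n = 2 × (3.100 / 0.79)² = 2 × 3.924² = 2 × 15.40 = 30.8.
Round up to the next whole participant.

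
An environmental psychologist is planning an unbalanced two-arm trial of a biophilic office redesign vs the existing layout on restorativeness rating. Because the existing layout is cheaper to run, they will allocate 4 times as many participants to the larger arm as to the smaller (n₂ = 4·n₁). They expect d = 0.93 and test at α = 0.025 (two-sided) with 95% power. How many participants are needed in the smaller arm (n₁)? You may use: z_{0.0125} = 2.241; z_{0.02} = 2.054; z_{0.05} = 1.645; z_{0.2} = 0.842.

n₁ = 22

With allocation ratio k = n₂/n₁ = 4, Var(x̄₁−x̄₂) = σ²(1/n₁ + 1/(k·n₁)) = σ²·(k+1)/(k·n₁).
So n₁ = (1 + 1/k)·((z_{α/2} + z_β)/d)² = 1.250 × (3.886/0.93)².
n₁ = 1.250 × 17.46 = 21.8.
Round up: n₁ = 22, giving n₂ = 4 × 22 = 88.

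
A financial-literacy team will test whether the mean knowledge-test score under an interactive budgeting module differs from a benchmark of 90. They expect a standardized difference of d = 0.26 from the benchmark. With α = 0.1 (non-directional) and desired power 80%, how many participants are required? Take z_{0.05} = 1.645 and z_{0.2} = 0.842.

For a one-sample test: n = ((z_{α/2} + z_β) / d)².
z_{α/2} + z_β = 1.645 + 0.842 = 2.487.
n = (2.487 / 0.26)² = 9.565² = 91.50.
Round up.

n = 92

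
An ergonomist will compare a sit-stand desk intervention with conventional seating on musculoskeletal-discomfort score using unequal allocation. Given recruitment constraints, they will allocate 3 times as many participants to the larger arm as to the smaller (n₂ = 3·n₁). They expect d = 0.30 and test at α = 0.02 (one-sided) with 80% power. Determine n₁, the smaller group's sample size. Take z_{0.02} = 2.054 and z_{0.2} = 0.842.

n₁ = 125

With allocation ratio k = n₂/n₁ = 3, Var(x̄₁−x̄₂) = σ²(1/n₁ + 1/(k·n₁)) = σ²·(k+1)/(k·n₁).
So n₁ = (1 + 1/k)·((z_{α} + z_β)/d)² = 1.333 × (2.896/0.30)².
n₁ = 1.333 × 93.19 = 124.2.
Round up: n₁ = 125, giving n₂ = 3 × 125 = 375.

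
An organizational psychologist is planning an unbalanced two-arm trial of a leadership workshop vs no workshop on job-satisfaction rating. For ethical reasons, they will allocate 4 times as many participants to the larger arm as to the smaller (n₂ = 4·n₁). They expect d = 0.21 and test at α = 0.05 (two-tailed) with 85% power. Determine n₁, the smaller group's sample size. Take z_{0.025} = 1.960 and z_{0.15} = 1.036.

n₁ = 255

With allocation ratio k = n₂/n₁ = 4, Var(x̄₁−x̄₂) = σ²(1/n₁ + 1/(k·n₁)) = σ²·(k+1)/(k·n₁).
So n₁ = (1 + 1/k)·((z_{α/2} + z_β)/d)² = 1.250 × (2.996/0.21)².
n₁ = 1.250 × 203.54 = 254.4.
Round up: n₁ = 255, giving n₂ = 4 × 255 = 1020.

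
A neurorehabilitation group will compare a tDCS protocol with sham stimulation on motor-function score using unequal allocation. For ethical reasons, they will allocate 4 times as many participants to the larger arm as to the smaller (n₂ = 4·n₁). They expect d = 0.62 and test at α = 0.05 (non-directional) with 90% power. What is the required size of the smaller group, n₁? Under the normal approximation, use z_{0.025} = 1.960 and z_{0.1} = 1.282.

n₁ = 35

With allocation ratio k = n₂/n₁ = 4, Var(x̄₁−x̄₂) = σ²(1/n₁ + 1/(k·n₁)) = σ²·(k+1)/(k·n₁).
So n₁ = (1 + 1/k)·((z_{α/2} + z_β)/d)² = 1.250 × (3.242/0.62)².
n₁ = 1.250 × 27.34 = 34.2.
Round up: n₁ = 35, giving n₂ = 4 × 35 = 140.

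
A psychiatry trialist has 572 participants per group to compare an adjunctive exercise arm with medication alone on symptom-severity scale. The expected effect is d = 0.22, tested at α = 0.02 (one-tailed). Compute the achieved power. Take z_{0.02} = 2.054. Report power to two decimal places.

For two equal groups, power = Φ(d·√(n/2) − z_{α}).
d·√(n/2) = 0.22 × √(572/2) = 0.22 × 16.912 = 3.721.
z_β = 3.721 − 2.054 = 1.667.
Power = Φ(1.667) = 0.952.

power ≈ 0.95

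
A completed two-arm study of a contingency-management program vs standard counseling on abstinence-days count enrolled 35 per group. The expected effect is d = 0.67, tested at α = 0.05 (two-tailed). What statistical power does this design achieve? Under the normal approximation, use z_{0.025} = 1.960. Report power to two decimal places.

power ≈ 0.80

For two equal groups, power = Φ(d·√(n/2) − z_{α/2}).
d·√(n/2) = 0.67 × √(35/2) = 0.67 × 4.183 = 2.803.
z_β = 2.803 − 1.960 = 0.843.
Power = Φ(0.843) = 0.800.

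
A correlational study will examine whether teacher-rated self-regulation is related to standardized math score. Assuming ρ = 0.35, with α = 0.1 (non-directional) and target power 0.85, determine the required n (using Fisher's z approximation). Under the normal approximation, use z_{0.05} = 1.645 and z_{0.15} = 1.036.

n = 57

Fisher's z: C = ½·ln((1+r)/(1−r)) = ½·ln(2.0769) = 0.3654.
n = ((z_{α/2} + z_β)/C)² + 3.
(1.645 + 1.036) / 0.3654 = 2.681 / 0.3654 = 7.337.
n = 7.337² + 3 = 53.83 + 3 = 56.8.
Round up.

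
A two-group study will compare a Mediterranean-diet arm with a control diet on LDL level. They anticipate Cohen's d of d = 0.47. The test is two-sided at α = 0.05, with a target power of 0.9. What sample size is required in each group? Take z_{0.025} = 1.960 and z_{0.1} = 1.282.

n = 96 per group

For two independent groups with equal n: n = 2·((z_{α/2} + z_β) / d)².
z_{α/2} + z_β = 1.960 + 1.282 = 3.242.
n = 2 × (3.242 / 0.47)² = 2 × 6.898² = 2 × 47.58 = 95.2.
Round up to the next whole participant.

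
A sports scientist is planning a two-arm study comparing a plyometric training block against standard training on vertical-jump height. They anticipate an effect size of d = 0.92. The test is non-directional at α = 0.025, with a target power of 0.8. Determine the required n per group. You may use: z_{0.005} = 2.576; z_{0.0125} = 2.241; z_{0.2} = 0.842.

For two independent groups with equal n: n = 2·((z_{α/2} + z_β) / d)².
z_{α/2} + z_β = 2.241 + 0.842 = 3.083.
n = 2 × (3.083 / 0.92)² = 2 × 3.351² = 2 × 11.23 = 22.5.
Round up to the next whole participant.

n = 23 per group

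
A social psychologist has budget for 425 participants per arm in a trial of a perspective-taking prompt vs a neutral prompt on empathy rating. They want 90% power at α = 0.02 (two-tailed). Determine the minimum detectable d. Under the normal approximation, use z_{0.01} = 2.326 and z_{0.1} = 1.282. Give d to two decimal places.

d_min ≈ 0.25

For two independent groups of n = 425 each: d_min = (z_{α/2} + z_β)·√(2/n).
z-sum = 2.326 + 1.282 = 3.608.
d_min = 3.608 × √(2/425) = 3.608 × 0.0686 = 0.248.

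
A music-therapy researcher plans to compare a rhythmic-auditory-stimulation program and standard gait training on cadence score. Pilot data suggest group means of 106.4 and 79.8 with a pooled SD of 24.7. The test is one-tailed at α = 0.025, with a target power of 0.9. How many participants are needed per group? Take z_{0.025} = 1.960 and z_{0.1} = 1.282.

Cohen's d = |M₁ − M₂| / SD_pooled = |106.4 − 79.8| / 24.7 = 26.6 / 24.7 = 1.077.
For two independent groups with equal n: n = 2·((z_{α} + z_β) / d)².
z_{α} + z_β = 1.960 + 1.282 = 3.242.
n = 2 × (3.242 / 1.077)² = 2 × 3.010² = 2 × 9.06 = 18.1.
Round up to the next whole participant.

n = 19 per group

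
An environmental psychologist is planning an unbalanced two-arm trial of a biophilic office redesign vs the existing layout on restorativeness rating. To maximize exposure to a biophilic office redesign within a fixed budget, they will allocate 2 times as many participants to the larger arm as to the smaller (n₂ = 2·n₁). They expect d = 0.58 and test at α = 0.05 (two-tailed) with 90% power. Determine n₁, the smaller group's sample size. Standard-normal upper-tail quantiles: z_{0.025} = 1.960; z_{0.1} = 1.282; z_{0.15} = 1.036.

n₁ = 47

With allocation ratio k = n₂/n₁ = 2, Var(x̄₁−x̄₂) = σ²(1/n₁ + 1/(k·n₁)) = σ²·(k+1)/(k·n₁).
So n₁ = (1 + 1/k)·((z_{α/2} + z_β)/d)² = 1.500 × (3.242/0.58)².
n₁ = 1.500 × 31.24 = 46.9.
Round up: n₁ = 47, giving n₂ = 2 × 47 = 94.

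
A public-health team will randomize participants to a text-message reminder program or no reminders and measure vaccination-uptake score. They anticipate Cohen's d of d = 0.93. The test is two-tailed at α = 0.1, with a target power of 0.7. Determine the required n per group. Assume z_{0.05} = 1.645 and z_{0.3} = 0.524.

n = 11 per group

For two independent groups with equal n: n = 2·((z_{α/2} + z_β) / d)².
z_{α/2} + z_β = 1.645 + 0.524 = 2.169.
n = 2 × (2.169 / 0.93)² = 2 × 2.332² = 2 × 5.44 = 10.9.
Round up to the next whole participant.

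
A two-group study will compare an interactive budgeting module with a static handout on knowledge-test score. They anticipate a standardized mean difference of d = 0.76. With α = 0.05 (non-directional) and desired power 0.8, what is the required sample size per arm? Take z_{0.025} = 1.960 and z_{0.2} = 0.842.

For two independent groups with equal n: n = 2·((z_{α/2} + z_β) / d)².
z_{α/2} + z_β = 1.960 + 0.842 = 2.802.
n = 2 × (2.802 / 0.76)² = 2 × 3.687² = 2 × 13.59 = 27.2.
Round up to the next whole participant.

n = 28 per group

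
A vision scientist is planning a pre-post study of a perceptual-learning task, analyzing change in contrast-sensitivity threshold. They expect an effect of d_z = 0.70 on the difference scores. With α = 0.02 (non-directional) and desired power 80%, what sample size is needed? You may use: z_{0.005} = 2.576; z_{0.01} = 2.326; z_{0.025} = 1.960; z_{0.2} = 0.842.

For a paired (one-sample on differences) test: n = ((z_{α/2} + z_β) / d)².
z_{α/2} + z_β = 2.326 + 0.842 = 3.168.
n = (3.168 / 0.70)² = 4.526² = 20.48.
Round up.

n = 21 pairs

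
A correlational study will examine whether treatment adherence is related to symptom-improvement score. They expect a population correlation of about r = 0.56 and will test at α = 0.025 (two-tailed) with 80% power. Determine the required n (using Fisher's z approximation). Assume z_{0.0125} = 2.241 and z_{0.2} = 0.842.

n = 27

Fisher's z: C = ½·ln((1+r)/(1−r)) = ½·ln(3.5455) = 0.6328.
n = ((z_{α/2} + z_β)/C)² + 3.
(2.241 + 0.842) / 0.6328 = 3.083 / 0.6328 = 4.872.
n = 4.872² + 3 = 23.74 + 3 = 26.7.
Round up.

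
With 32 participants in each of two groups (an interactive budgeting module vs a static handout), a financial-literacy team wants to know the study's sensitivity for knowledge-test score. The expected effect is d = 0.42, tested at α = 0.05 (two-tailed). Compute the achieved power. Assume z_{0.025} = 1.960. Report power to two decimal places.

power ≈ 0.39

For two equal groups, power = Φ(d·√(n/2) − z_{α/2}).
d·√(n/2) = 0.42 × √(32/2) = 0.42 × 4.000 = 1.680.
z_β = 1.680 − 1.960 = -0.280.
Power = Φ(-0.280) = 0.390.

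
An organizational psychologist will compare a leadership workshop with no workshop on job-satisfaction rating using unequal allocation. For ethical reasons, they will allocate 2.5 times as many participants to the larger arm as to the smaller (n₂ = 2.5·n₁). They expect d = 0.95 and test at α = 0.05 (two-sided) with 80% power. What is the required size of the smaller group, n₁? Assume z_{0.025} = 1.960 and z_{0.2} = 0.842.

n₁ = 13

With allocation ratio k = n₂/n₁ = 2.5, Var(x̄₁−x̄₂) = σ²(1/n₁ + 1/(k·n₁)) = σ²·(k+1)/(k·n₁).
So n₁ = (1 + 1/k)·((z_{α/2} + z_β)/d)² = 1.400 × (2.802/0.95)².
n₁ = 1.400 × 8.70 = 12.2.
Round up: n₁ = 13, giving n₂ = ⌈2.5 × 13⌉ = ⌈32.5⌉ = 33.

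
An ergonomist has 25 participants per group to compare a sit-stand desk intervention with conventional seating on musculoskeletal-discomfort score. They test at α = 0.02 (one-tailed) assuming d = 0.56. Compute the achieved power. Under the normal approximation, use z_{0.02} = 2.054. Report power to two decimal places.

For two equal groups, power = Φ(d·√(n/2) − z_{α}).
d·√(n/2) = 0.56 × √(25/2) = 0.56 × 3.536 = 1.980.
z_β = 1.980 − 2.054 = -0.074.
Power = Φ(-0.074) = 0.470.

power ≈ 0.47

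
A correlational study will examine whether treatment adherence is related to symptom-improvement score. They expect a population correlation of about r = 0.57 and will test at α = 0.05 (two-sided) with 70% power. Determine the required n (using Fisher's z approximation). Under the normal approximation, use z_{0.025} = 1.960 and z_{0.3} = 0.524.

Fisher's z: C = ½·ln((1+r)/(1−r)) = ½·ln(3.6512) = 0.6475.
n = ((z_{α/2} + z_β)/C)² + 3.
(1.960 + 0.524) / 0.6475 = 2.484 / 0.6475 = 3.836.
n = 3.836² + 3 = 14.72 + 3 = 17.7.
Round up.

n = 18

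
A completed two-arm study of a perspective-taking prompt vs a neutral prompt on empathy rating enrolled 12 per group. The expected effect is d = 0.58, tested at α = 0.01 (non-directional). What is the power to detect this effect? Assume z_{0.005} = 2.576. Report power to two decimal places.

For two equal groups, power = Φ(d·√(n/2) − z_{α/2}).
d·√(n/2) = 0.58 × √(12/2) = 0.58 × 2.449 = 1.421.
z_β = 1.421 − 2.576 = -1.155.
Power = Φ(-1.155) = 0.124.

power ≈ 0.12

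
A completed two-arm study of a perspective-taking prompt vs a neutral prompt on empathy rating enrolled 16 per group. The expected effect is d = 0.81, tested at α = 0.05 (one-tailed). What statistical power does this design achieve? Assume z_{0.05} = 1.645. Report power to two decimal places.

For two equal groups, power = Φ(d·√(n/2) − z_{α}).
d·√(n/2) = 0.81 × √(16/2) = 0.81 × 2.828 = 2.291.
z_β = 2.291 − 1.645 = 0.646.
Power = Φ(0.646) = 0.741.

power ≈ 0.74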